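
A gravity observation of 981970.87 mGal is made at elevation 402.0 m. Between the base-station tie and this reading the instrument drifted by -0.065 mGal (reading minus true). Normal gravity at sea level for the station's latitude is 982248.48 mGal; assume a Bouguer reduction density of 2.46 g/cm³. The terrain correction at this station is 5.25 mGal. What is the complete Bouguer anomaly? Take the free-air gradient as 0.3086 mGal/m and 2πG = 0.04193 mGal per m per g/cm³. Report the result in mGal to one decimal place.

Drift-corrected reading = 981970.87 − (-0.065) = 981970.935 mGal
Free-air correction = 0.3086 × 402.0 = 124.06 mGal
Free-air anomaly = 981970.935 − 982248.48 + (124.06) = -153.485 mGal
Bouguer slab correction = 0.04193 × 2.46 × 402.0 = 41.47 mGal
Simple Bouguer anomaly = -153.485 − (41.47) = -194.955 mGal
Complete Bouguer anomaly = -194.955 + 5.25 = -189.705 mGal

-189.7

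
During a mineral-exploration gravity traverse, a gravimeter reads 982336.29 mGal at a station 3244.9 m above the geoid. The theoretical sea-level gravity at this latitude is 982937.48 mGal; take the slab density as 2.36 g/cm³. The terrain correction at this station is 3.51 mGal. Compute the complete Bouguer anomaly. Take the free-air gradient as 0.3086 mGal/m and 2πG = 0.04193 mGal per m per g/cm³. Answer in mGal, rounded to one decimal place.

Free-air correction = 0.3086 × 3244.9 = 1001.38 mGal
Free-air anomaly = 982336.29 − 982937.48 + (1001.38) = 400.19 mGal
Bouguer slab correction = 0.04193 × 2.36 × 3244.9 = 321.10 mGal
Simple Bouguer anomaly = 400.19 − (321.10) = 79.09 mGal
Complete Bouguer anomaly = 79.09 + 3.51 = 82.60 mGal

82.6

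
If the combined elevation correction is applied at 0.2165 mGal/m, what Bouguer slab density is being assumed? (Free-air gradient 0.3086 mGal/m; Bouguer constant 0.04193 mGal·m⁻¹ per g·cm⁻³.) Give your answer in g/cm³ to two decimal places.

2.20

0.2165 = 0.3086 − 0.04193 × ρ
ρ = (0.3086 − 0.2165) / 0.04193 = 2.20 g/cm³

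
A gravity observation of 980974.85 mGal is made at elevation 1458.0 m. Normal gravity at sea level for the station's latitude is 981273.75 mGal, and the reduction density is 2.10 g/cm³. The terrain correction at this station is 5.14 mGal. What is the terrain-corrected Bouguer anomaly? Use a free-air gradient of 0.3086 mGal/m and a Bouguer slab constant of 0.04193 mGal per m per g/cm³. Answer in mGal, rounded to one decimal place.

Free-air correction = 0.3086 × 1458.0 = 449.94 mGal
Free-air anomaly = 980974.85 − 981273.75 + (449.94) = 151.04 mGal
Bouguer slab correction = 0.04193 × 2.10 × 1458.0 = 128.38 mGal
Simple Bouguer anomaly = 151.04 − (128.38) = 22.66 mGal
Complete Bouguer anomaly = 22.66 + 5.14 = 27.80 mGal

27.8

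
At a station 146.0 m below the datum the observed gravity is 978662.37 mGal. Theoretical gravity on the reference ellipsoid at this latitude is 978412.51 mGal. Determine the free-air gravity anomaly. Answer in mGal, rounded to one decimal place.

Free-air correction = 0.3086 × -146.0 = -45.06 mGal
Free-air anomaly = 978662.37 − 978412.51 + (-45.06) = 204.80 mGal

204.8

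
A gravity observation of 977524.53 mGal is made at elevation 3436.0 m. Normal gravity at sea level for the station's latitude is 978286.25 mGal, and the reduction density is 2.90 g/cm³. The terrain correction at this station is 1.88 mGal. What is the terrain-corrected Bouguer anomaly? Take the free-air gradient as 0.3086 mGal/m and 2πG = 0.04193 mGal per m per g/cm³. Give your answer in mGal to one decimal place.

-117.3

Free-air correction = 0.3086 × 3436.0 = 1060.35 mGal
Free-air anomaly = 977524.53 − 978286.25 + (1060.35) = 298.63 mGal
Bouguer slab correction = 0.04193 × 2.90 × 3436.0 = 417.81 mGal
Simple Bouguer anomaly = 298.63 − (417.81) = -119.18 mGal
Complete Bouguer anomaly = -119.18 + 1.88 = -117.30 mGal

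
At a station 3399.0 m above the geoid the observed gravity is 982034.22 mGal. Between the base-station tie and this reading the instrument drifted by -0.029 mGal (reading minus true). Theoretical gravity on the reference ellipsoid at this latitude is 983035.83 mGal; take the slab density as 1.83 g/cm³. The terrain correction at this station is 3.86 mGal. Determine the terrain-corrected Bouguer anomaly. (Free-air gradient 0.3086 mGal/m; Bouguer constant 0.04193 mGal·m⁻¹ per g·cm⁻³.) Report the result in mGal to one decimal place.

Drift-corrected reading = 982034.22 − (-0.029) = 982034.249 mGal
Free-air correction = 0.3086 × 3399.0 = 1048.93 mGal
Free-air anomaly = 982034.249 − 983035.83 + (1048.93) = 47.349 mGal
Bouguer slab correction = 0.04193 × 1.83 × 3399.0 = 260.81 mGal
Simple Bouguer anomaly = 47.349 − (260.81) = -213.461 mGal
Complete Bouguer anomaly = -213.461 + 3.86 = -209.601 mGal

-209.6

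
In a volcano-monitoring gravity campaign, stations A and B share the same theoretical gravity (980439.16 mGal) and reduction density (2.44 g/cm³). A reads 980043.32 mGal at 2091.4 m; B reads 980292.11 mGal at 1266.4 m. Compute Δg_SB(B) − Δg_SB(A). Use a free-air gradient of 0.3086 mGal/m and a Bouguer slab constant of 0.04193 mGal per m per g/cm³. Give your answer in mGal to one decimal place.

78.6

Δg_SB(A) = 980043.32 − 980439.16 + 0.3086×2091.4 − 0.04193×2.44×2091.4 = 35.60 mGal
Δg_SB(B) = 980292.11 − 980439.16 + 0.3086×1266.4 − 0.04193×2.44×1266.4 = 114.20 mGal
Difference = 114.20 − (35.60) = 78.60 mGal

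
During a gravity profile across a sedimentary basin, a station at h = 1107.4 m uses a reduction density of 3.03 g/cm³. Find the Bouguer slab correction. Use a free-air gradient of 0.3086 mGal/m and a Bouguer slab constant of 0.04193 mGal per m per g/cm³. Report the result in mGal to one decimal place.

140.7

Bouguer slab correction = 0.04193 × 3.03 × 1107.4 = 140.7 mGal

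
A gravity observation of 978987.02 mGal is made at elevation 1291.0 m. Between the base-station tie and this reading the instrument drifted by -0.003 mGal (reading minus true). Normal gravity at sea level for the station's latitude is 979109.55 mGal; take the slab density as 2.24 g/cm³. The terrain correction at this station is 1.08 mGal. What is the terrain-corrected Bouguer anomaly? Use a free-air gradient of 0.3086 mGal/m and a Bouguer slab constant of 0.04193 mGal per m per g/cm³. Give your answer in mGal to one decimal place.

155.7

Drift-corrected reading = 978987.02 − (-0.003) = 978987.023 mGal
Free-air correction = 0.3086 × 1291.0 = 398.40 mGal
Free-air anomaly = 978987.023 − 979109.55 + (398.40) = 275.873 mGal
Bouguer slab correction = 0.04193 × 2.24 × 1291.0 = 121.25 mGal
Simple Bouguer anomaly = 275.873 − (121.25) = 154.623 mGal
Complete Bouguer anomaly = 154.623 + 1.08 = 155.703 mGal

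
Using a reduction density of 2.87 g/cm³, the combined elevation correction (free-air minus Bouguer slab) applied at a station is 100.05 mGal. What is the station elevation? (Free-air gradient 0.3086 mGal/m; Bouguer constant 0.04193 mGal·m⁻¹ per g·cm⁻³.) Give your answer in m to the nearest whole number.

531

Combined gradient = 0.3086 − 0.04193 × 2.87 = 0.1882609 mGal/m
h = 100.05 / 0.1882609 = 531.44 m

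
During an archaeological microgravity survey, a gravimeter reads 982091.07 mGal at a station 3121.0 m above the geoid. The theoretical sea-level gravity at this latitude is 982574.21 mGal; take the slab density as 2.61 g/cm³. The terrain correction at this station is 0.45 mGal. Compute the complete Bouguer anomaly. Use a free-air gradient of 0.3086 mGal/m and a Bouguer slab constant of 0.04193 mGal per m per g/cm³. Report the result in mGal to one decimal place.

Free-air correction = 0.3086 × 3121.0 = 963.14 mGal
Free-air anomaly = 982091.07 − 982574.21 + (963.14) = 480.00 mGal
Bouguer slab correction = 0.04193 × 2.61 × 3121.0 = 341.55 mGal
Simple Bouguer anomaly = 480.00 − (341.55) = 138.45 mGal
Complete Bouguer anomaly = 138.45 + 0.45 = 138.90 mGal

138.9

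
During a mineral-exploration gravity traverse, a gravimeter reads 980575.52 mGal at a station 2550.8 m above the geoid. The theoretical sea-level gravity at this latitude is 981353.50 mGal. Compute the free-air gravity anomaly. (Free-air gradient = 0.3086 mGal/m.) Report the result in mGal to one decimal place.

9.2

Free-air correction = 0.3086 × 2550.8 = 787.18 mGal
Free-air anomaly = 980575.52 − 981353.50 + (787.18) = 9.20 mGal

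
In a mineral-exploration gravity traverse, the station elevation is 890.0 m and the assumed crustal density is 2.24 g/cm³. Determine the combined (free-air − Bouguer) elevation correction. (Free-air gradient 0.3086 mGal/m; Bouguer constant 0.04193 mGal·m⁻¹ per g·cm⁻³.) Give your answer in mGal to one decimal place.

Combined gradient = 0.3086 − 0.04193 × 2.24 = 0.2146768 mGal/m
Combined elevation correction = 0.2146768 × 890.0 = 191.1 mGal

191.1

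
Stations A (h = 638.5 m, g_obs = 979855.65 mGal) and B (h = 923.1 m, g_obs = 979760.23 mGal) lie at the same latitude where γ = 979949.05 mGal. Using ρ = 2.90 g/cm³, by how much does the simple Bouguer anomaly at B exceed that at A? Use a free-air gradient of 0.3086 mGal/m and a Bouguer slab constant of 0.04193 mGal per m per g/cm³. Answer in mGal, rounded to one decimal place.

Δg_SB(A) = 979855.65 − 979949.05 + 0.3086×638.5 − 0.04193×2.90×638.5 = 26.00 mGal
Δg_SB(B) = 979760.23 − 979949.05 + 0.3086×923.1 − 0.04193×2.90×923.1 = -16.20 mGal
Difference = -16.20 − (26.00) = -42.20 mGal

-42.2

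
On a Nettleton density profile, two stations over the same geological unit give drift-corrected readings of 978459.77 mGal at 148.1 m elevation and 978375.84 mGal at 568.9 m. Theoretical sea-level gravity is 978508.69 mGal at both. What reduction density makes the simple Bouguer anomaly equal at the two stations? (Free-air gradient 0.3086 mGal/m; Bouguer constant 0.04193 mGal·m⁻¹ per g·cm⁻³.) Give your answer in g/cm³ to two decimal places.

Δg_obs = 978375.84 − 978459.77 = -83.93 mGal over Δh = 568.9 − 148.1 = 420.8 m
Equal Bouguer anomalies ⇒ Δg_obs + (0.3086 − 0.04193ρ)·Δh = 0
0.3086 − 0.04193ρ = −Δg_obs/Δh = 0.19945
ρ = (0.3086 − 0.19945) / 0.04193 = 2.60 g/cm³

2.60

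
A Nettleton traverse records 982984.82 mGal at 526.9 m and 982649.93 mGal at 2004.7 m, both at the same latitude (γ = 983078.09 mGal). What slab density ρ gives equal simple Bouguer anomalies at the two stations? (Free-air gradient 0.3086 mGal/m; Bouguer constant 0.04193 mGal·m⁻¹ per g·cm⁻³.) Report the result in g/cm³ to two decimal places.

1.96

Δg_obs = 982649.93 − 982984.82 = -334.89 mGal over Δh = 2004.7 − 526.9 = 1477.8 m
Equal Bouguer anomalies ⇒ Δg_obs + (0.3086 − 0.04193ρ)·Δh = 0
0.3086 − 0.04193ρ = −Δg_obs/Δh = 0.22661
ρ = (0.3086 − 0.22661) / 0.04193 = 1.96 g/cm³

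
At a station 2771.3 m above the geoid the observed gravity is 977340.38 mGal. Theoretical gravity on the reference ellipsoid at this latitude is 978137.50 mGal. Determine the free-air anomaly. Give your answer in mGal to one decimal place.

Free-air correction = 0.3086 × 2771.3 = 855.22 mGal
Free-air anomaly = 977340.38 − 978137.50 + (855.22) = 58.10 mGal

58.1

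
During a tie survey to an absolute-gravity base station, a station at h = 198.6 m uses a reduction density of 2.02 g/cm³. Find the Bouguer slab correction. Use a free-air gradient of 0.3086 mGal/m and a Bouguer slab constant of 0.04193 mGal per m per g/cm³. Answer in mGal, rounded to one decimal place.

16.8

Bouguer slab correction = 0.04193 × 2.02 × 198.6 = 16.8 mGal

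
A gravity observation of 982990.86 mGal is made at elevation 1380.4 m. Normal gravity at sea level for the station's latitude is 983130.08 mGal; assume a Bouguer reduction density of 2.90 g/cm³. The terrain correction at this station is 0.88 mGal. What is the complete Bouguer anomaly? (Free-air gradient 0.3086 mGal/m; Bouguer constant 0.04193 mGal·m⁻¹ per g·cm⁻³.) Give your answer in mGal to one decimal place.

Free-air correction = 0.3086 × 1380.4 = 425.99 mGal
Free-air anomaly = 982990.86 − 983130.08 + (425.99) = 286.77 mGal
Bouguer slab correction = 0.04193 × 2.90 × 1380.4 = 167.85 mGal
Simple Bouguer anomaly = 286.77 − (167.85) = 118.92 mGal
Complete Bouguer anomaly = 118.92 + 0.88 = 119.80 mGal

119.8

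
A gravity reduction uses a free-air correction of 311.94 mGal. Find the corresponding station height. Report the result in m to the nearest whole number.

1011

h = 311.94 / 0.3086 = 1010.82 m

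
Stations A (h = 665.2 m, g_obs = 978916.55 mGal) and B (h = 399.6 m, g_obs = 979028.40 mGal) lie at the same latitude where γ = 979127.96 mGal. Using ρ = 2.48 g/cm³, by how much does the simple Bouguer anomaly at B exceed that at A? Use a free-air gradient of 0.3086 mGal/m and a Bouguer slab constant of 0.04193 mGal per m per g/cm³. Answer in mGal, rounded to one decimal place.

57.5

Δg_SB(A) = 978916.55 − 979127.96 + 0.3086×665.2 − 0.04193×2.48×665.2 = -75.30 mGal
Δg_SB(B) = 979028.40 − 979127.96 + 0.3086×399.6 − 0.04193×2.48×399.6 = -17.80 mGal
Difference = -17.80 − (-75.30) = 57.50 mGal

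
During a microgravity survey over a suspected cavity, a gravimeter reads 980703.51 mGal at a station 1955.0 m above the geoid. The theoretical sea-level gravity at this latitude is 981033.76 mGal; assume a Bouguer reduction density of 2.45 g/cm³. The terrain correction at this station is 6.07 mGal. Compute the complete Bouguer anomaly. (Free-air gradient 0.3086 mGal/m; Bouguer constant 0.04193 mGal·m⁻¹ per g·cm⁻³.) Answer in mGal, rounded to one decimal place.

78.3

Free-air correction = 0.3086 × 1955.0 = 603.31 mGal
Free-air anomaly = 980703.51 − 981033.76 + (603.31) = 273.06 mGal
Bouguer slab correction = 0.04193 × 2.45 × 1955.0 = 200.83 mGal
Simple Bouguer anomaly = 273.06 − (200.83) = 72.23 mGal
Complete Bouguer anomaly = 72.23 + 6.07 = 78.30 mGal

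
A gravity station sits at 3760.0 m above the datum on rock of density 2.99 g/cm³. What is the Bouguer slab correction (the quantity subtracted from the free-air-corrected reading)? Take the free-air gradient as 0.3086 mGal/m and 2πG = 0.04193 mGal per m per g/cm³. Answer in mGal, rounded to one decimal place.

471.4

Bouguer slab correction = 0.04193 × 2.99 × 3760.0 = 471.4 mGal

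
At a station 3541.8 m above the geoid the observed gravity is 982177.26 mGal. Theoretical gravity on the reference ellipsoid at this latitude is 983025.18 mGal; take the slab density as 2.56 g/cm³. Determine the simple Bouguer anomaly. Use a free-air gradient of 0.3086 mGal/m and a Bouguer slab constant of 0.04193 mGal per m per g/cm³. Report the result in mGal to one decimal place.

-135.1

Free-air correction = 0.3086 × 3541.8 = 1093.00 mGal
Free-air anomaly = 982177.26 − 983025.18 + (1093.00) = 245.08 mGal
Bouguer slab correction = 0.04193 × 2.56 × 3541.8 = 380.18 mGal
Simple Bouguer anomaly = 245.08 − (380.18) = -135.10 mGal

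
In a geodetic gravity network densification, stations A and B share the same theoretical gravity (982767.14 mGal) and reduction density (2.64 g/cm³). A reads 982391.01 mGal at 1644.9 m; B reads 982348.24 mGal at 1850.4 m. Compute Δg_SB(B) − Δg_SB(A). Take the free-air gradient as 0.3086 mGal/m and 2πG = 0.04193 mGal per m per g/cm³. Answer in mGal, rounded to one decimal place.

Δg_SB(A) = 982391.01 − 982767.14 + 0.3086×1644.9 − 0.04193×2.64×1644.9 = -50.60 mGal
Δg_SB(B) = 982348.24 − 982767.14 + 0.3086×1850.4 − 0.04193×2.64×1850.4 = -52.70 mGal
Difference = -52.70 − (-50.60) = -2.10 mGal

-2.1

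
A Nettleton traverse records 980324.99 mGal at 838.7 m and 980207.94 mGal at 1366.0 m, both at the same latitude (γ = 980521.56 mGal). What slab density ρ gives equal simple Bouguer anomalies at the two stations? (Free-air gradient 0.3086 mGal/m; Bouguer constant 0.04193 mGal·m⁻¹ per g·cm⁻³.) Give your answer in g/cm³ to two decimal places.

Δg_obs = 980207.94 − 980324.99 = -117.05 mGal over Δh = 1366.0 − 838.7 = 527.3 m
Equal Bouguer anomalies ⇒ Δg_obs + (0.3086 − 0.04193ρ)·Δh = 0
0.3086 − 0.04193ρ = −Δg_obs/Δh = 0.22198
ρ = (0.3086 − 0.22198) / 0.04193 = 2.07 g/cm³

2.07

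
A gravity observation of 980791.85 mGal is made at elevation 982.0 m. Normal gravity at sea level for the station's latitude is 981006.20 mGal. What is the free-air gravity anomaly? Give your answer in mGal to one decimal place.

Free-air correction = 0.3086 × 982.0 = 303.05 mGal
Free-air anomaly = 980791.85 − 981006.20 + (303.05) = 88.70 mGal

88.7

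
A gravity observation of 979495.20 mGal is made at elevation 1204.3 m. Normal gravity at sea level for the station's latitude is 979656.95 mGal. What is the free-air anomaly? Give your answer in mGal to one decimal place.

Free-air correction = 0.3086 × 1204.3 = 371.65 mGal
Free-air anomaly = 979495.20 − 979656.95 + (371.65) = 209.90 mGal

209.9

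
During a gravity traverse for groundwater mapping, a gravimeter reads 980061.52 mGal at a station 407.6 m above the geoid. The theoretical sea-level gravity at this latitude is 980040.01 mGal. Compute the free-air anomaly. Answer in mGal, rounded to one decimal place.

Free-air correction = 0.3086 × 407.6 = 125.79 mGal
Free-air anomaly = 980061.52 − 980040.01 + (125.79) = 147.30 mGal

147.3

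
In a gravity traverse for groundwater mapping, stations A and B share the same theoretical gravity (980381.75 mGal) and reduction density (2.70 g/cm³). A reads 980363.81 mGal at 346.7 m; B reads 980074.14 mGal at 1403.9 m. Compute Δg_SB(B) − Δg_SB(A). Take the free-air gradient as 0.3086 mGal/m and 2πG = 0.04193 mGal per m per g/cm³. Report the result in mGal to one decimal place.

Δg_SB(A) = 980363.81 − 980381.75 + 0.3086×346.7 − 0.04193×2.70×346.7 = 49.80 mGal
Δg_SB(B) = 980074.14 − 980381.75 + 0.3086×1403.9 − 0.04193×2.70×1403.9 = -33.30 mGal
Difference = -33.30 − (49.80) = -83.10 mGal

-83.1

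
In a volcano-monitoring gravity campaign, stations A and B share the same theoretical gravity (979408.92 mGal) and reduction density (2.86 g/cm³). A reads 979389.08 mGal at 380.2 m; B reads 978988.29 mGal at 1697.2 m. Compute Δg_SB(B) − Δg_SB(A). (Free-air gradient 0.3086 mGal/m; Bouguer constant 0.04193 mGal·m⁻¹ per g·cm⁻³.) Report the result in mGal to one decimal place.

Δg_SB(A) = 979389.08 − 979408.92 + 0.3086×380.2 − 0.04193×2.86×380.2 = 51.90 mGal
Δg_SB(B) = 978988.29 − 979408.92 + 0.3086×1697.2 − 0.04193×2.86×1697.2 = -100.40 mGal
Difference = -100.40 − (51.90) = -152.30 mGal

-152.3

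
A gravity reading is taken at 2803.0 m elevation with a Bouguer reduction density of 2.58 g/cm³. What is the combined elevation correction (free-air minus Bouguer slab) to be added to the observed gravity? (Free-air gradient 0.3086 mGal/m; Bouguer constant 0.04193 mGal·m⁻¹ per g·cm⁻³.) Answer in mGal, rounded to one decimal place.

Combined gradient = 0.3086 − 0.04193 × 2.58 = 0.2004206 mGal/m
Combined elevation correction = 0.2004206 × 2803.0 = 561.8 mGal

561.8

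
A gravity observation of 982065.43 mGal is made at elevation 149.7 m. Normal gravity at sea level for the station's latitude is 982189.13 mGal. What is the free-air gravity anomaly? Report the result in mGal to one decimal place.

-77.5

Free-air correction = 0.3086 × 149.7 = 46.20 mGal
Free-air anomaly = 982065.43 − 982189.13 + (46.20) = -77.50 mGal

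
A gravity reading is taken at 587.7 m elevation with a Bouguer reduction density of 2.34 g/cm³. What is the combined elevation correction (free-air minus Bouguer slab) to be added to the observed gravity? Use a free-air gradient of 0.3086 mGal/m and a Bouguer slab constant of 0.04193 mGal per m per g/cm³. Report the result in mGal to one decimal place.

123.7

Combined gradient = 0.3086 − 0.04193 × 2.34 = 0.2104838 mGal/m
Combined elevation correction = 0.2104838 × 587.7 = 123.7 mGal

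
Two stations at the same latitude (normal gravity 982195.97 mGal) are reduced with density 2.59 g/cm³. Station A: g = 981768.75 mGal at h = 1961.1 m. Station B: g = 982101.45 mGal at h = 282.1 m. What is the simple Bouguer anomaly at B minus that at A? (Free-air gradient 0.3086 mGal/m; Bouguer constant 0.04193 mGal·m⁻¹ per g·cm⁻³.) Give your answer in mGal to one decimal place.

Δg_SB(A) = 981768.75 − 982195.97 + 0.3086×1961.1 − 0.04193×2.59×1961.1 = -35.00 mGal
Δg_SB(B) = 982101.45 − 982195.97 + 0.3086×282.1 − 0.04193×2.59×282.1 = -38.10 mGal
Difference = -38.10 − (-35.00) = -3.10 mGal

-3.1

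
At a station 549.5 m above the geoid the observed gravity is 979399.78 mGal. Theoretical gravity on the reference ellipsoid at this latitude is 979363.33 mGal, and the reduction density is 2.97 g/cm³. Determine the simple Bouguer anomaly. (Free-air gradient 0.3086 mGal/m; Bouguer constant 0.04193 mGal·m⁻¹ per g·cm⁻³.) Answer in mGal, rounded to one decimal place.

Free-air correction = 0.3086 × 549.5 = 169.58 mGal
Free-air anomaly = 979399.78 − 979363.33 + (169.58) = 206.03 mGal
Bouguer slab correction = 0.04193 × 2.97 × 549.5 = 68.43 mGal
Simple Bouguer anomaly = 206.03 − (68.43) = 137.60 mGal

137.6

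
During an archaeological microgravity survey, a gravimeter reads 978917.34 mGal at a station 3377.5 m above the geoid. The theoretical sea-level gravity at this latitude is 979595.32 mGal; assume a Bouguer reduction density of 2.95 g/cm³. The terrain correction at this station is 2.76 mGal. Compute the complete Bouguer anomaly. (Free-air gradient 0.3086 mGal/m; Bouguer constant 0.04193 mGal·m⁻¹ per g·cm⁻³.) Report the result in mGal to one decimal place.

-50.7

Free-air correction = 0.3086 × 3377.5 = 1042.30 mGal
Free-air anomaly = 978917.34 − 979595.32 + (1042.30) = 364.32 mGal
Bouguer slab correction = 0.04193 × 2.95 × 3377.5 = 417.77 mGal
Simple Bouguer anomaly = 364.32 − (417.77) = -53.45 mGal
Complete Bouguer anomaly = -53.45 + 2.76 = -50.69 mGal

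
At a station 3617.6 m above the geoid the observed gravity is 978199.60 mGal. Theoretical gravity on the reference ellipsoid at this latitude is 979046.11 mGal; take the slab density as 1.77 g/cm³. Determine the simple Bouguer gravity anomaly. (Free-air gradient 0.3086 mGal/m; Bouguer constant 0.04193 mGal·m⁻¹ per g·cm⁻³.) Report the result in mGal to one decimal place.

Free-air correction = 0.3086 × 3617.6 = 1116.39 mGal
Free-air anomaly = 978199.60 − 979046.11 + (1116.39) = 269.88 mGal
Bouguer slab correction = 0.04193 × 1.77 × 3617.6 = 268.48 mGal
Simple Bouguer anomaly = 269.88 − (268.48) = 1.40 mGal

1.4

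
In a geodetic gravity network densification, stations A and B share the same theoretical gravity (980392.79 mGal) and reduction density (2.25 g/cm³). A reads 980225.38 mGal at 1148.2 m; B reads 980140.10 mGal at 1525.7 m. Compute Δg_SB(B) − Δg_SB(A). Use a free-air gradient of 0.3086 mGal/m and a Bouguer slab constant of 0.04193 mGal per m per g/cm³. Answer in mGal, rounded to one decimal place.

-4.4

Δg_SB(A) = 980225.38 − 980392.79 + 0.3086×1148.2 − 0.04193×2.25×1148.2 = 78.60 mGal
Δg_SB(B) = 980140.10 − 980392.79 + 0.3086×1525.7 − 0.04193×2.25×1525.7 = 74.20 mGal
Difference = 74.20 − (78.60) = -4.40 mGal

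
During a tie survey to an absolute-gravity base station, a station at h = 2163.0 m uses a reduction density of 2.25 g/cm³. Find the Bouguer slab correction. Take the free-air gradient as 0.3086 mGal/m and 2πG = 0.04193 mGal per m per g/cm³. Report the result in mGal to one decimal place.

Bouguer slab correction = 0.04193 × 2.25 × 2163.0 = 204.1 mGal

204.1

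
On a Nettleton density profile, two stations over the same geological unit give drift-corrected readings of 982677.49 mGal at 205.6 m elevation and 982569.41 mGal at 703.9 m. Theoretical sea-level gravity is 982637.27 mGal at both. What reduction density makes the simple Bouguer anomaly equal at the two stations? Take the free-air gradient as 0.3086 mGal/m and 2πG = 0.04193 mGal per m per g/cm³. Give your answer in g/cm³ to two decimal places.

Δg_obs = 982569.41 − 982677.49 = -108.08 mGal over Δh = 703.9 − 205.6 = 498.3 m
Equal Bouguer anomalies ⇒ Δg_obs + (0.3086 − 0.04193ρ)·Δh = 0
0.3086 − 0.04193ρ = −Δg_obs/Δh = 0.21690
ρ = (0.3086 − 0.21690) / 0.04193 = 2.19 g/cm³

2.19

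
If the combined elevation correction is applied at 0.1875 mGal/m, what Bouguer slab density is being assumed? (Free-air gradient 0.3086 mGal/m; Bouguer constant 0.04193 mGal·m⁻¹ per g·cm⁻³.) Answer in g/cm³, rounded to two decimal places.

0.1875 = 0.3086 − 0.04193 × ρ
ρ = (0.3086 − 0.1875) / 0.04193 = 2.89 g/cm³

2.89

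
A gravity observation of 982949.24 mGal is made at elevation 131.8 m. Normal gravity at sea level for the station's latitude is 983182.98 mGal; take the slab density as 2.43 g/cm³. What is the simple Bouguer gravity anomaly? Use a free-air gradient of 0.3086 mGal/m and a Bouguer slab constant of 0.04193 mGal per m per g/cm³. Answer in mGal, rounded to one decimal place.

-206.5

Free-air correction = 0.3086 × 131.8 = 40.67 mGal
Free-air anomaly = 982949.24 − 983182.98 + (40.67) = -193.07 mGal
Bouguer slab correction = 0.04193 × 2.43 × 131.8 = 13.43 mGal
Simple Bouguer anomaly = -193.07 − (13.43) = -206.50 mGal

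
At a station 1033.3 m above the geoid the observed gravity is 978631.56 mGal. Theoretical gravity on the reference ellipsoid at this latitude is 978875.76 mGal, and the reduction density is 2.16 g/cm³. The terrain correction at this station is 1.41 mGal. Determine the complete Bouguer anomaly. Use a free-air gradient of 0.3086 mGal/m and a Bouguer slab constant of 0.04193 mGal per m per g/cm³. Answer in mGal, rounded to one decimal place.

Free-air correction = 0.3086 × 1033.3 = 318.88 mGal
Free-air anomaly = 978631.56 − 978875.76 + (318.88) = 74.68 mGal
Bouguer slab correction = 0.04193 × 2.16 × 1033.3 = 93.58 mGal
Simple Bouguer anomaly = 74.68 − (93.58) = -18.90 mGal
Complete Bouguer anomaly = -18.90 + 1.41 = -17.49 mGal

-17.5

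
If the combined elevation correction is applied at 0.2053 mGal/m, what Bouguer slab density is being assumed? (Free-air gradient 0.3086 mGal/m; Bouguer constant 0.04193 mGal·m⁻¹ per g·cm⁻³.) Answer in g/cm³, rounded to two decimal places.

0.2053 = 0.3086 − 0.04193 × ρ
ρ = (0.3086 − 0.2053) / 0.04193 = 2.46 g/cm³

2.46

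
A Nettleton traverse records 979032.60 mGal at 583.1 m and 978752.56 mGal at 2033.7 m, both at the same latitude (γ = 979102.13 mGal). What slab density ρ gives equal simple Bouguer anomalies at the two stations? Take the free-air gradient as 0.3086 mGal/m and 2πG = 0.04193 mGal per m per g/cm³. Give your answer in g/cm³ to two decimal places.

Δg_obs = 978752.56 − 979032.60 = -280.04 mGal over Δh = 2033.7 − 583.1 = 1450.6 m
Equal Bouguer anomalies ⇒ Δg_obs + (0.3086 − 0.04193ρ)·Δh = 0
0.3086 − 0.04193ρ = −Δg_obs/Δh = 0.19305
ρ = (0.3086 − 0.19305) / 0.04193 = 2.76 g/cm³

2.76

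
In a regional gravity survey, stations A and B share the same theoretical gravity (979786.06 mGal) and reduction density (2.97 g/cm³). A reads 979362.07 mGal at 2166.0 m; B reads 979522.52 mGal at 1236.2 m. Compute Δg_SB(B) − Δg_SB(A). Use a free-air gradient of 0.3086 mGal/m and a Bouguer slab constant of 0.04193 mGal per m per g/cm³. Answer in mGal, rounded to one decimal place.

-10.7

Δg_SB(A) = 979362.07 − 979786.06 + 0.3086×2166.0 − 0.04193×2.97×2166.0 = -25.30 mGal
Δg_SB(B) = 979522.52 − 979786.06 + 0.3086×1236.2 − 0.04193×2.97×1236.2 = -36.00 mGal
Difference = -36.00 − (-25.30) = -10.70 mGal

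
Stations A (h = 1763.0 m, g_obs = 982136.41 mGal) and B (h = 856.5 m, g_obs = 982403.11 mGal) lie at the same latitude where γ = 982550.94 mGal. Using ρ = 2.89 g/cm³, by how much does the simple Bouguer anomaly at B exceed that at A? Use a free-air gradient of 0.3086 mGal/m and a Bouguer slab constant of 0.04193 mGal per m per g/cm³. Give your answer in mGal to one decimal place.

96.8

Δg_SB(A) = 982136.41 − 982550.94 + 0.3086×1763.0 − 0.04193×2.89×1763.0 = -84.10 mGal
Δg_SB(B) = 982403.11 − 982550.94 + 0.3086×856.5 − 0.04193×2.89×856.5 = 12.70 mGal
Difference = 12.70 − (-84.10) = 96.80 mGal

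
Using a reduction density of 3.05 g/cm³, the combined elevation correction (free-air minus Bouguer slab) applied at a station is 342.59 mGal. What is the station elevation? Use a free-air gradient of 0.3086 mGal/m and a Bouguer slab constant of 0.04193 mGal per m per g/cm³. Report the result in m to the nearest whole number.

Combined gradient = 0.3086 − 0.04193 × 3.05 = 0.1807135 mGal/m
h = 342.59 / 0.1807135 = 1895.76 m

1896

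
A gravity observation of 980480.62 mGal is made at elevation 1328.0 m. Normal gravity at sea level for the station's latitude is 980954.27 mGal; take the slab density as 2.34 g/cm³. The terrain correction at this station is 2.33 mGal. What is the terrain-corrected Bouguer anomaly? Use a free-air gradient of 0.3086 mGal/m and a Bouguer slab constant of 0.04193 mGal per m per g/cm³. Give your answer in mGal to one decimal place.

-191.8

Free-air correction = 0.3086 × 1328.0 = 409.82 mGal
Free-air anomaly = 980480.62 − 980954.27 + (409.82) = -63.83 mGal
Bouguer slab correction = 0.04193 × 2.34 × 1328.0 = 130.30 mGal
Simple Bouguer anomaly = -63.83 − (130.30) = -194.13 mGal
Complete Bouguer anomaly = -194.13 + 2.33 = -191.80 mGal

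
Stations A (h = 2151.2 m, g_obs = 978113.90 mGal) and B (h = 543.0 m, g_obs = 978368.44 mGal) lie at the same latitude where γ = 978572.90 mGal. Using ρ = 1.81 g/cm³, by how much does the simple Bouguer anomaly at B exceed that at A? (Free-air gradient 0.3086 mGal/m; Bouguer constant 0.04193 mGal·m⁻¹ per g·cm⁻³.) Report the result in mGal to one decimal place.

Δg_SB(A) = 978113.90 − 978572.90 + 0.3086×2151.2 − 0.04193×1.81×2151.2 = 41.60 mGal
Δg_SB(B) = 978368.44 − 978572.90 + 0.3086×543.0 − 0.04193×1.81×543.0 = -78.10 mGal
Difference = -78.10 − (41.60) = -119.70 mGal

-119.7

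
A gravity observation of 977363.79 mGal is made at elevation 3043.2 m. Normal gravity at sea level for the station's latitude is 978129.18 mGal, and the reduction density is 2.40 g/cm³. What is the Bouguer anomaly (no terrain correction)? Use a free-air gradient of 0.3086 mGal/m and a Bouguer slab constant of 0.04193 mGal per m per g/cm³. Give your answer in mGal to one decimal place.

-132.5

Free-air correction = 0.3086 × 3043.2 = 939.13 mGal
Free-air anomaly = 977363.79 − 978129.18 + (939.13) = 173.74 mGal
Bouguer slab correction = 0.04193 × 2.40 × 3043.2 = 306.24 mGal
Simple Bouguer anomaly = 173.74 − (306.24) = -132.50 mGal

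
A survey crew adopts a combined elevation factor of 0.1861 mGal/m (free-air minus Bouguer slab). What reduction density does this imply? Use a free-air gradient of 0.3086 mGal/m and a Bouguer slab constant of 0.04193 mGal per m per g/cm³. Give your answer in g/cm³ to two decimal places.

0.1861 = 0.3086 − 0.04193 × ρ
ρ = (0.3086 − 0.1861) / 0.04193 = 2.92 g/cm³

2.92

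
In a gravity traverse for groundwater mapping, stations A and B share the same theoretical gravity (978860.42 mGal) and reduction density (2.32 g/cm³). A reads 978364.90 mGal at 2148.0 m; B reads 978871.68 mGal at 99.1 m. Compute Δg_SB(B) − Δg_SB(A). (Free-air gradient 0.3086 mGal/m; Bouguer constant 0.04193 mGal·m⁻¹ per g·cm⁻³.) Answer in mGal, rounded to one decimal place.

Δg_SB(A) = 978364.90 − 978860.42 + 0.3086×2148.0 − 0.04193×2.32×2148.0 = -41.60 mGal
Δg_SB(B) = 978871.68 − 978860.42 + 0.3086×99.1 − 0.04193×2.32×99.1 = 32.20 mGal
Difference = 32.20 − (-41.60) = 73.80 mGal

73.8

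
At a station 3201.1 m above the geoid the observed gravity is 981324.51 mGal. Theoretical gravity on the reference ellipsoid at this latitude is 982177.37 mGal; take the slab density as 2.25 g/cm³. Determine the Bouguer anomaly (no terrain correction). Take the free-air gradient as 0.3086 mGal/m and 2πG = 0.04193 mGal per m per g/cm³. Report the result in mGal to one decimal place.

Free-air correction = 0.3086 × 3201.1 = 987.86 mGal
Free-air anomaly = 981324.51 − 982177.37 + (987.86) = 135.00 mGal
Bouguer slab correction = 0.04193 × 2.25 × 3201.1 = 302.00 mGal
Simple Bouguer anomaly = 135.00 − (302.00) = -167.00 mGal

-167.0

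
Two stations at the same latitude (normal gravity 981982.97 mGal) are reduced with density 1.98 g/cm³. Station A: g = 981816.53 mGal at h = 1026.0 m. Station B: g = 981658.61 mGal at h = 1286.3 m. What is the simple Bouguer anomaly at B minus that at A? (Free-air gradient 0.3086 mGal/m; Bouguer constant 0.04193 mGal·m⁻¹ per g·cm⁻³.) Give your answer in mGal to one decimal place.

Δg_SB(A) = 981816.53 − 981982.97 + 0.3086×1026.0 − 0.04193×1.98×1026.0 = 65.00 mGal
Δg_SB(B) = 981658.61 − 981982.97 + 0.3086×1286.3 − 0.04193×1.98×1286.3 = -34.20 mGal
Difference = -34.20 − (65.00) = -99.20 mGal

-99.2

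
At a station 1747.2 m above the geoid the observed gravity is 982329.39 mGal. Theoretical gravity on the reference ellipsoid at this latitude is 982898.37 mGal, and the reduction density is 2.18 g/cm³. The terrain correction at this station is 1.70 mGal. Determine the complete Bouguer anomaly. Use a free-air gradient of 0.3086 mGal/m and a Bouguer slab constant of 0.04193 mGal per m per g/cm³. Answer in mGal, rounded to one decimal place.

Free-air correction = 0.3086 × 1747.2 = 539.19 mGal
Free-air anomaly = 982329.39 − 982898.37 + (539.19) = -29.79 mGal
Bouguer slab correction = 0.04193 × 2.18 × 1747.2 = 159.71 mGal
Simple Bouguer anomaly = -29.79 − (159.71) = -189.50 mGal
Complete Bouguer anomaly = -189.50 + 1.70 = -187.80 mGal

-187.8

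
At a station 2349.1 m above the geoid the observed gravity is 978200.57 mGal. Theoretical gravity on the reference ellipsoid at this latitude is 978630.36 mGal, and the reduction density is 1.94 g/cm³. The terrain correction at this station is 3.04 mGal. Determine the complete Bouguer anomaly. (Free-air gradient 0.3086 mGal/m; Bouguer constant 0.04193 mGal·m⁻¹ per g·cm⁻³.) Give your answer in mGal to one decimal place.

107.1

Free-air correction = 0.3086 × 2349.1 = 724.93 mGal
Free-air anomaly = 978200.57 − 978630.36 + (724.93) = 295.14 mGal
Bouguer slab correction = 0.04193 × 1.94 × 2349.1 = 191.09 mGal
Simple Bouguer anomaly = 295.14 − (191.09) = 104.05 mGal
Complete Bouguer anomaly = 104.05 + 3.04 = 107.09 mGal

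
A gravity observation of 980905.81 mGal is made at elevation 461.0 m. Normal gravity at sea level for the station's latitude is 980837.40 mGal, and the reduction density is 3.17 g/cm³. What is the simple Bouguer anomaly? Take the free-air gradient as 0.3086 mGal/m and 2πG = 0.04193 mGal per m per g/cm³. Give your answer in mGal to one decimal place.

149.4

Free-air correction = 0.3086 × 461.0 = 142.26 mGal
Free-air anomaly = 980905.81 − 980837.40 + (142.26) = 210.67 mGal
Bouguer slab correction = 0.04193 × 3.17 × 461.0 = 61.28 mGal
Simple Bouguer anomaly = 210.67 − (61.28) = 149.39 mGal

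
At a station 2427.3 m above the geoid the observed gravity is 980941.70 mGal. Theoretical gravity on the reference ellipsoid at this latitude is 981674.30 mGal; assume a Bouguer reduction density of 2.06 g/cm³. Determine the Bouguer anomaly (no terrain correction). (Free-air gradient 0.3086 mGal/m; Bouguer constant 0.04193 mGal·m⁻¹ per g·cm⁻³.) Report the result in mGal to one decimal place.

Free-air correction = 0.3086 × 2427.3 = 749.06 mGal
Free-air anomaly = 980941.70 − 981674.30 + (749.06) = 16.46 mGal
Bouguer slab correction = 0.04193 × 2.06 × 2427.3 = 209.66 mGal
Simple Bouguer anomaly = 16.46 − (209.66) = -193.20 mGal

-193.2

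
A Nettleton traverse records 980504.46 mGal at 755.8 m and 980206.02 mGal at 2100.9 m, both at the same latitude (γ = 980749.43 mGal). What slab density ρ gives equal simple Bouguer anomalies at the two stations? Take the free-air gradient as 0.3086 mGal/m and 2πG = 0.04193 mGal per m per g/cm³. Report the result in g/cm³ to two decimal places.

Δg_obs = 980206.02 − 980504.46 = -298.44 mGal over Δh = 2100.9 − 755.8 = 1345.1 m
Equal Bouguer anomalies ⇒ Δg_obs + (0.3086 − 0.04193ρ)·Δh = 0
0.3086 − 0.04193ρ = −Δg_obs/Δh = 0.22187
ρ = (0.3086 − 0.22187) / 0.04193 = 2.07 g/cm³

2.07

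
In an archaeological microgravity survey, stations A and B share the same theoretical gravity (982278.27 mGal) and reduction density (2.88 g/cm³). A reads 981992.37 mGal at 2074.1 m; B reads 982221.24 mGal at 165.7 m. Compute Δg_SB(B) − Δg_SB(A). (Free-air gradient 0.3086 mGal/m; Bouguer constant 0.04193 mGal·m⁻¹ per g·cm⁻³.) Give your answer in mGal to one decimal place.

Δg_SB(A) = 981992.37 − 982278.27 + 0.3086×2074.1 − 0.04193×2.88×2074.1 = 103.70 mGal
Δg_SB(B) = 982221.24 − 982278.27 + 0.3086×165.7 − 0.04193×2.88×165.7 = -25.90 mGal
Difference = -25.90 − (103.70) = -129.60 mGal

-129.6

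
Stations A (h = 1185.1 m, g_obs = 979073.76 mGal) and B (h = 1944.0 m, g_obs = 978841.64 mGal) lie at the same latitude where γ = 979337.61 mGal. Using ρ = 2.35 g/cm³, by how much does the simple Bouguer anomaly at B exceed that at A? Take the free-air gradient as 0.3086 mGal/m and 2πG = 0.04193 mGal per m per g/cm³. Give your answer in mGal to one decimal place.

-72.7

Δg_SB(A) = 979073.76 − 979337.61 + 0.3086×1185.1 − 0.04193×2.35×1185.1 = -14.90 mGal
Δg_SB(B) = 978841.64 − 979337.61 + 0.3086×1944.0 − 0.04193×2.35×1944.0 = -87.60 mGal
Difference = -87.60 − (-14.90) = -72.70 mGal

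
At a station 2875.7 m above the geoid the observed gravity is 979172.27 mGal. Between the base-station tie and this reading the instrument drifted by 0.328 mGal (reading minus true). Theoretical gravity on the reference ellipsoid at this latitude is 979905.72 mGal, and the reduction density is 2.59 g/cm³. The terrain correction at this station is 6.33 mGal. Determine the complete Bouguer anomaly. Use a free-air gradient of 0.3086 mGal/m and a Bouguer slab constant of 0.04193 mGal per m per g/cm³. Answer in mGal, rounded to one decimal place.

-152.3

Drift-corrected reading = 979172.27 − (0.328) = 979171.942 mGal
Free-air correction = 0.3086 × 2875.7 = 887.44 mGal
Free-air anomaly = 979171.942 − 979905.72 + (887.44) = 153.662 mGal
Bouguer slab correction = 0.04193 × 2.59 × 2875.7 = 312.30 mGal
Simple Bouguer anomaly = 153.662 − (312.30) = -158.638 mGal
Complete Bouguer anomaly = -158.638 + 6.33 = -152.308 mGal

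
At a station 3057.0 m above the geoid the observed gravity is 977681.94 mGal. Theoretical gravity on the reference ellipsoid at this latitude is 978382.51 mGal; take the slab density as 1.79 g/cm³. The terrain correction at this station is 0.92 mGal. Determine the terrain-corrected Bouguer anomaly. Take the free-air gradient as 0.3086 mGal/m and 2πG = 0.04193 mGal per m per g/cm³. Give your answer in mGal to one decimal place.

Free-air correction = 0.3086 × 3057.0 = 943.39 mGal
Free-air anomaly = 977681.94 − 978382.51 + (943.39) = 242.82 mGal
Bouguer slab correction = 0.04193 × 1.79 × 3057.0 = 229.44 mGal
Simple Bouguer anomaly = 242.82 − (229.44) = 13.38 mGal
Complete Bouguer anomaly = 13.38 + 0.92 = 14.30 mGal

14.3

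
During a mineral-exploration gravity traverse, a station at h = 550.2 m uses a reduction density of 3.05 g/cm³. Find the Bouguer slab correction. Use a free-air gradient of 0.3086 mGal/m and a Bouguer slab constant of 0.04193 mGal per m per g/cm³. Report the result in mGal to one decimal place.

70.4

Bouguer slab correction = 0.04193 × 3.05 × 550.2 = 70.4 mGal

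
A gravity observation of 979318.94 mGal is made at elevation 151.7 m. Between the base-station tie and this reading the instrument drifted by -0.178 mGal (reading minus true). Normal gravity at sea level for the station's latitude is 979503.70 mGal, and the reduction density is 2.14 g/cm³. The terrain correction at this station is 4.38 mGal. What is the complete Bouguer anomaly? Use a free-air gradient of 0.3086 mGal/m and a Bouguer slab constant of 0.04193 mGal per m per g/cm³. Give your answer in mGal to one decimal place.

-147.0

Drift-corrected reading = 979318.94 − (-0.178) = 979319.118 mGal
Free-air correction = 0.3086 × 151.7 = 46.81 mGal
Free-air anomaly = 979319.118 − 979503.70 + (46.81) = -137.772 mGal
Bouguer slab correction = 0.04193 × 2.14 × 151.7 = 13.61 mGal
Simple Bouguer anomaly = -137.772 − (13.61) = -151.382 mGal
Complete Bouguer anomaly = -151.382 + 4.38 = -147.002 mGal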